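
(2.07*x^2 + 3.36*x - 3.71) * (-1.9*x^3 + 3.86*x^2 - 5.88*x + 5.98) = -3.933*x^5 + 1.6062*x^4 + 7.847*x^3 - 21.6988*x^2 + 41.9076*x - 22.1858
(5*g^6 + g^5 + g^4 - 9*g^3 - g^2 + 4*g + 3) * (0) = 0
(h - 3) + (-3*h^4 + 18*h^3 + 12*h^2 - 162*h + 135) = -3*h^4 + 18*h^3 + 12*h^2 - 161*h + 132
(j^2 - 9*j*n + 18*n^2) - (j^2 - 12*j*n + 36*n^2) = 3*j*n - 18*n^2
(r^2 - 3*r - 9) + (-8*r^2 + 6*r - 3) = -7*r^2 + 3*r - 12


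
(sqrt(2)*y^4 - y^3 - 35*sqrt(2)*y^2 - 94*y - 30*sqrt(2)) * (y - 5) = sqrt(2)*y^5 - 5*sqrt(2)*y^4 - y^4 - 35*sqrt(2)*y^3 + 5*y^3 - 94*y^2 + 175*sqrt(2)*y^2 - 30*sqrt(2)*y + 470*y + 150*sqrt(2)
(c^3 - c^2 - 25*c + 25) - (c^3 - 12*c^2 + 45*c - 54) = 11*c^2 - 70*c + 79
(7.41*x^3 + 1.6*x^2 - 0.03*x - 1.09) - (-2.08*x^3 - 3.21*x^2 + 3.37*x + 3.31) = 9.49*x^3 + 4.81*x^2 - 3.4*x - 4.4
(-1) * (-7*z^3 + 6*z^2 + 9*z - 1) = 7*z^3 - 6*z^2 - 9*z + 1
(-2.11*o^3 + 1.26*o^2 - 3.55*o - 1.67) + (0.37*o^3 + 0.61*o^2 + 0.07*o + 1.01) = -1.74*o^3 + 1.87*o^2 - 3.48*o - 0.66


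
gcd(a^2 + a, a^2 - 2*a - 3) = a + 1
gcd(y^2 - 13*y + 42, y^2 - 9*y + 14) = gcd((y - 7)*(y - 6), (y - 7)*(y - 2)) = y - 7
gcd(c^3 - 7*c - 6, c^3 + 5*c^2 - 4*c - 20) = c + 2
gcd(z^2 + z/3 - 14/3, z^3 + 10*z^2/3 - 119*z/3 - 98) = z + 7/3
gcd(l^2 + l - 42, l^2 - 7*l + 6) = l - 6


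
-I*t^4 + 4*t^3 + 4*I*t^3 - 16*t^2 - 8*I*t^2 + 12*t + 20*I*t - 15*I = (t - 3)*(t - I)*(t + 5*I)*(-I*t + I)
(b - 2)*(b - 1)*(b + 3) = b^3 - 7*b + 6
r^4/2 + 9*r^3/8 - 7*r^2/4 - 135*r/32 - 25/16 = (r/2 + 1/4)*(r - 2)*(r + 5/4)*(r + 5/2)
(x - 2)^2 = x^2 - 4*x + 4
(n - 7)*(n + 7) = n^2 - 49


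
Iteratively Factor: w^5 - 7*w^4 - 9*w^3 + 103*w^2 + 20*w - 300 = (w - 5)*(w^4 - 2*w^3 - 19*w^2 + 8*w + 60) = (w - 5)*(w + 2)*(w^3 - 4*w^2 - 11*w + 30) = (w - 5)*(w - 2)*(w + 2)*(w^2 - 2*w - 15) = (w - 5)*(w - 2)*(w + 2)*(w + 3)*(w - 5)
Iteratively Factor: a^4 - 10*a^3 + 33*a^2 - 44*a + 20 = (a - 5)*(a^3 - 5*a^2 + 8*a - 4) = (a - 5)*(a - 2)*(a^2 - 3*a + 2) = (a - 5)*(a - 2)*(a - 1)*(a - 2)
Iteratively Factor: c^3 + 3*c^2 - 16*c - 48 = (c + 3)*(c^2 - 16) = (c - 4)*(c + 3)*(c + 4)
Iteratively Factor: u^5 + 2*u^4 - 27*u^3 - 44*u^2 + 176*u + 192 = (u - 4)*(u^4 + 6*u^3 - 3*u^2 - 56*u - 48) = (u - 4)*(u + 4)*(u^3 + 2*u^2 - 11*u - 12) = (u - 4)*(u - 3)*(u + 4)*(u^2 + 5*u + 4) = (u - 4)*(u - 3)*(u + 4)^2*(u + 1)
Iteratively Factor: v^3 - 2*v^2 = (v)*(v^2 - 2*v) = v^2*(v - 2)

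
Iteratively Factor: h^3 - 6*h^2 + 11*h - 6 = (h - 2)*(h^2 - 4*h + 3) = (h - 3)*(h - 2)*(h - 1)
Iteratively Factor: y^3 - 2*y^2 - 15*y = (y)*(y^2 - 2*y - 15) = y*(y - 5)*(y + 3)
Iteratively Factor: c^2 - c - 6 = (c + 2)*(c - 3)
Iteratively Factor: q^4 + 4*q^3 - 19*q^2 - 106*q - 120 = (q + 3)*(q^3 + q^2 - 22*q - 40) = (q - 5)*(q + 3)*(q^2 + 6*q + 8) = (q - 5)*(q + 3)*(q + 4)*(q + 2)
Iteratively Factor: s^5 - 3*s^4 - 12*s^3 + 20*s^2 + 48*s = (s - 4)*(s^4 + s^3 - 8*s^2 - 12*s) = s*(s - 4)*(s^3 + s^2 - 8*s - 12) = s*(s - 4)*(s + 2)*(s^2 - s - 6) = s*(s - 4)*(s - 3)*(s + 2)*(s + 2)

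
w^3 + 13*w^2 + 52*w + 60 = (w + 2)*(w + 5)*(w + 6)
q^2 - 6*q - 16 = (q - 8)*(q + 2)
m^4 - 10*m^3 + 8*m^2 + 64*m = m*(m - 8)*(m - 4)*(m + 2)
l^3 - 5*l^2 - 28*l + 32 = (l - 8)*(l - 1)*(l + 4)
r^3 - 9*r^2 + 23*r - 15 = (r - 5)*(r - 3)*(r - 1)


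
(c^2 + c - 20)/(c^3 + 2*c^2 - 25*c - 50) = (c - 4)/(c^2 - 3*c - 10)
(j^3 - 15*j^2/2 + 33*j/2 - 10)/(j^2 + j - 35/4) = 2*(j^2 - 5*j + 4)/(2*j + 7)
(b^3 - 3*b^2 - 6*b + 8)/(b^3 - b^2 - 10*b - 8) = (b - 1)/(b + 1)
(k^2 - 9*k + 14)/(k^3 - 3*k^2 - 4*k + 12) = (k - 7)/(k^2 - k - 6)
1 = 1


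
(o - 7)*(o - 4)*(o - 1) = o^3 - 12*o^2 + 39*o - 28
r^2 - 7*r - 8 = (r - 8)*(r + 1)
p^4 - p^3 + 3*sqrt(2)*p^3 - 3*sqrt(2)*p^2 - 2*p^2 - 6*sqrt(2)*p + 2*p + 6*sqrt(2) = (p - 1)*(p - sqrt(2))*(p + sqrt(2))*(p + 3*sqrt(2))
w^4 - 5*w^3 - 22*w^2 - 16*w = w*(w - 8)*(w + 1)*(w + 2)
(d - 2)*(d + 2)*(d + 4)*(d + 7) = d^4 + 11*d^3 + 24*d^2 - 44*d - 112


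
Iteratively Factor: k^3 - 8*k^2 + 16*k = (k)*(k^2 - 8*k + 16) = k*(k - 4)*(k - 4)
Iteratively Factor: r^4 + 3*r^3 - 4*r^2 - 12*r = (r + 3)*(r^3 - 4*r) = (r - 2)*(r + 3)*(r^2 + 2*r) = r*(r - 2)*(r + 3)*(r + 2)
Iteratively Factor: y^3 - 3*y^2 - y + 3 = (y - 1)*(y^2 - 2*y - 3) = (y - 1)*(y + 1)*(y - 3)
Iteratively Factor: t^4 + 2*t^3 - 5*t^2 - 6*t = (t)*(t^3 + 2*t^2 - 5*t - 6) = t*(t + 3)*(t^2 - t - 2) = t*(t - 2)*(t + 3)*(t + 1)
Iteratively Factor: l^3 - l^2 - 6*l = (l + 2)*(l^2 - 3*l) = (l - 3)*(l + 2)*(l)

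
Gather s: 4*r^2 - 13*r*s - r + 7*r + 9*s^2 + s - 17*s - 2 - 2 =4*r^2 + 6*r + 9*s^2 + s*(-13*r - 16) - 4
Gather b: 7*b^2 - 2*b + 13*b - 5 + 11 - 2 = 7*b^2 + 11*b + 4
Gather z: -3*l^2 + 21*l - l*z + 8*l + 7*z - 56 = -3*l^2 + 29*l + z*(7 - l) - 56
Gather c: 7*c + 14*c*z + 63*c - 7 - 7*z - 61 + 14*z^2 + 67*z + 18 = c*(14*z + 70) + 14*z^2 + 60*z - 50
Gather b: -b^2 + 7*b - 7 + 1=-b^2 + 7*b - 6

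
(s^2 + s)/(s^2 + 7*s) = (s + 1)/(s + 7)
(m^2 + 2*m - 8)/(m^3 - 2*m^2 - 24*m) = (m - 2)/(m*(m - 6))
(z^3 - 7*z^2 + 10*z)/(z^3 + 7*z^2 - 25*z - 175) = z*(z - 2)/(z^2 + 12*z + 35)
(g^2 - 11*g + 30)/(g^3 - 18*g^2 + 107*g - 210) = 1/(g - 7)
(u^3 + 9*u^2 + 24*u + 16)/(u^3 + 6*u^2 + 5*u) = (u^2 + 8*u + 16)/(u*(u + 5))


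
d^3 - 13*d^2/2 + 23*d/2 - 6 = (d - 4)*(d - 3/2)*(d - 1)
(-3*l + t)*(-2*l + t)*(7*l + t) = 42*l^3 - 29*l^2*t + 2*l*t^2 + t^3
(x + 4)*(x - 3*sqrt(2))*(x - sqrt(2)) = x^3 - 4*sqrt(2)*x^2 + 4*x^2 - 16*sqrt(2)*x + 6*x + 24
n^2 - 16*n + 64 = (n - 8)^2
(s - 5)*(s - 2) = s^2 - 7*s + 10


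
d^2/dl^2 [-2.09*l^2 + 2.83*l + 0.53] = -4.18000000000000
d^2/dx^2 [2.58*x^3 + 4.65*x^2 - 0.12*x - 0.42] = 15.48*x + 9.3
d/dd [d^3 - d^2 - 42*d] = 3*d^2 - 2*d - 42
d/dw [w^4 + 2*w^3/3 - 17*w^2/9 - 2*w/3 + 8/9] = 4*w^3 + 2*w^2 - 34*w/9 - 2/3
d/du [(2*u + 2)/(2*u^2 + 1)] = 2*(2*u^2 - 4*u*(u + 1) + 1)/(2*u^2 + 1)^2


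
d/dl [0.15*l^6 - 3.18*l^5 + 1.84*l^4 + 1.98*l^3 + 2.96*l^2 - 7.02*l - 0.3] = 0.9*l^5 - 15.9*l^4 + 7.36*l^3 + 5.94*l^2 + 5.92*l - 7.02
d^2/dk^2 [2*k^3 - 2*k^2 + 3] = 12*k - 4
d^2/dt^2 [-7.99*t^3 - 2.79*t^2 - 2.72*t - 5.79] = -47.94*t - 5.58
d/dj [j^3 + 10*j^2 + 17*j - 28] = 3*j^2 + 20*j + 17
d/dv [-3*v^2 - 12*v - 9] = -6*v - 12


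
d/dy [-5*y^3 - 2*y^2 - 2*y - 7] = -15*y^2 - 4*y - 2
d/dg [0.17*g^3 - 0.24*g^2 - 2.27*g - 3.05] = 0.51*g^2 - 0.48*g - 2.27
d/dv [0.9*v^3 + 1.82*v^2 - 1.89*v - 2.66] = 2.7*v^2 + 3.64*v - 1.89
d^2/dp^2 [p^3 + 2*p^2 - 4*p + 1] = 6*p + 4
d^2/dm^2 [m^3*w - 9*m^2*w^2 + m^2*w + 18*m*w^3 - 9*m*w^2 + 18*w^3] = 2*w*(3*m - 9*w + 1)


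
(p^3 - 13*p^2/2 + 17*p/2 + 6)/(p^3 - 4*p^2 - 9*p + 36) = (p + 1/2)/(p + 3)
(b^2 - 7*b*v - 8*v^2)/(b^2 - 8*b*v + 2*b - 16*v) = (b + v)/(b + 2)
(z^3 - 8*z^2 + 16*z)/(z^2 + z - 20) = z*(z - 4)/(z + 5)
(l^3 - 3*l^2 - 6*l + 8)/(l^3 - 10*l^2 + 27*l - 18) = (l^2 - 2*l - 8)/(l^2 - 9*l + 18)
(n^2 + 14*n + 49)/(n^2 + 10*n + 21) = (n + 7)/(n + 3)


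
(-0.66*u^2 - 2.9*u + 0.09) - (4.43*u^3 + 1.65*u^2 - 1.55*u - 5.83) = -4.43*u^3 - 2.31*u^2 - 1.35*u + 5.92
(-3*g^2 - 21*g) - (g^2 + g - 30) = -4*g^2 - 22*g + 30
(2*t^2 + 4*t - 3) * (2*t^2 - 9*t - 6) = 4*t^4 - 10*t^3 - 54*t^2 + 3*t + 18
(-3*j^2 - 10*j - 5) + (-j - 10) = -3*j^2 - 11*j - 15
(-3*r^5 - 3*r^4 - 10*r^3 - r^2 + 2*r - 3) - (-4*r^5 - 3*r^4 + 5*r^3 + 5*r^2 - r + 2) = r^5 - 15*r^3 - 6*r^2 + 3*r - 5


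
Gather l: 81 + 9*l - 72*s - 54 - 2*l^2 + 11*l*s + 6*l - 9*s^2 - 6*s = -2*l^2 + l*(11*s + 15) - 9*s^2 - 78*s + 27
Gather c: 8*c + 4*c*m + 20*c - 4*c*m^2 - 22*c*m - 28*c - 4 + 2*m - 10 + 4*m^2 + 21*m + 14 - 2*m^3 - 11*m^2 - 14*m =c*(-4*m^2 - 18*m) - 2*m^3 - 7*m^2 + 9*m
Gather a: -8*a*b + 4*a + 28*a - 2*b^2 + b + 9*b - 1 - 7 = a*(32 - 8*b) - 2*b^2 + 10*b - 8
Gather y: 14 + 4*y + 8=4*y + 22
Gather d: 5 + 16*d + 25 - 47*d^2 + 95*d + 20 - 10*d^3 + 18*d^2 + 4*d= -10*d^3 - 29*d^2 + 115*d + 50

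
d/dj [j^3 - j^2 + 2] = j*(3*j - 2)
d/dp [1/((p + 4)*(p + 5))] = (-2*p - 9)/(p^4 + 18*p^3 + 121*p^2 + 360*p + 400)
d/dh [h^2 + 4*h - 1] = 2*h + 4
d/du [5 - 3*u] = -3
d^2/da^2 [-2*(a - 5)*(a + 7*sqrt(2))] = -4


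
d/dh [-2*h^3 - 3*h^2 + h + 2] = -6*h^2 - 6*h + 1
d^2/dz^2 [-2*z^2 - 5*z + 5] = -4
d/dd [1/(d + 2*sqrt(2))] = -1/(d + 2*sqrt(2))^2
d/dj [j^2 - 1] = 2*j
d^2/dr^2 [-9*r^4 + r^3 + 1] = 6*r*(1 - 18*r)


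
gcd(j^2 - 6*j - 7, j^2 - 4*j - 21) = j - 7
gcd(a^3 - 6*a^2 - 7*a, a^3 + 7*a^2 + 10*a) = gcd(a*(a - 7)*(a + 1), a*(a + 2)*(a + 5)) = a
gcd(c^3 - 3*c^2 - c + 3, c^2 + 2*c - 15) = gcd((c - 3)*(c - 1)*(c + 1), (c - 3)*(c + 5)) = c - 3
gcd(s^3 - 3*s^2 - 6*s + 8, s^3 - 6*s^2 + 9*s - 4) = s^2 - 5*s + 4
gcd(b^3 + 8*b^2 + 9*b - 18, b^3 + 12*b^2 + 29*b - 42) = b^2 + 5*b - 6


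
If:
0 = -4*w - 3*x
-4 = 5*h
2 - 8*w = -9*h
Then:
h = -4/5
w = -13/20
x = 13/15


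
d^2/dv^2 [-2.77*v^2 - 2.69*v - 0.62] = -5.54000000000000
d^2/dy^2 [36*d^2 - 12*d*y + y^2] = 2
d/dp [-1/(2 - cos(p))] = sin(p)/(cos(p) - 2)^2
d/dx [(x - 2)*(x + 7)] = 2*x + 5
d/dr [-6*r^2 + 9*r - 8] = 9 - 12*r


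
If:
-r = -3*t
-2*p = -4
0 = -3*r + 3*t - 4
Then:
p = 2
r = -2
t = -2/3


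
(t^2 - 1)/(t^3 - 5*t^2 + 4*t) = (t + 1)/(t*(t - 4))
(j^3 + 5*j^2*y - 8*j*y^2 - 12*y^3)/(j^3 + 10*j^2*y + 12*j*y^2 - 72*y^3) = (j + y)/(j + 6*y)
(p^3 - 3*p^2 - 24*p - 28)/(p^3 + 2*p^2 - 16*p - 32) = (p^2 - 5*p - 14)/(p^2 - 16)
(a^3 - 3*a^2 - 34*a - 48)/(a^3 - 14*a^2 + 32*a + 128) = (a + 3)/(a - 8)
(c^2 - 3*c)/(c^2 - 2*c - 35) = c*(3 - c)/(-c^2 + 2*c + 35)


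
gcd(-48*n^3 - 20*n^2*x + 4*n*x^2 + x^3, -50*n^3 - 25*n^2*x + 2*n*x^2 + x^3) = 2*n + x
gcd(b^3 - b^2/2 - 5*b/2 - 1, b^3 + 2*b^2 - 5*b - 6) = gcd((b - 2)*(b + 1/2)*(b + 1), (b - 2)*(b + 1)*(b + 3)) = b^2 - b - 2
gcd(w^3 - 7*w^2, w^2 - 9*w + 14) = w - 7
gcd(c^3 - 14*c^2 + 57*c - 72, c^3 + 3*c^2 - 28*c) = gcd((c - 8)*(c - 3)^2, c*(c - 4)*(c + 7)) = 1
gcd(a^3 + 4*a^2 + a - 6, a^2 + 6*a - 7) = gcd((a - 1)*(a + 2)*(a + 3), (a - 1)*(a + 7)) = a - 1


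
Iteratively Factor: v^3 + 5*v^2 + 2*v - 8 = (v + 4)*(v^2 + v - 2) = (v - 1)*(v + 4)*(v + 2)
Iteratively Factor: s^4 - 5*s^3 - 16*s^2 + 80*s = (s - 5)*(s^3 - 16*s) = (s - 5)*(s + 4)*(s^2 - 4*s) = (s - 5)*(s - 4)*(s + 4)*(s)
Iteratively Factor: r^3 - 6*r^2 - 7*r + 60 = (r - 5)*(r^2 - r - 12) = (r - 5)*(r + 3)*(r - 4)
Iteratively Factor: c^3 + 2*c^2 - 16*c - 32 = (c + 4)*(c^2 - 2*c - 8) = (c + 2)*(c + 4)*(c - 4)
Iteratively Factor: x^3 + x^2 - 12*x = (x + 4)*(x^2 - 3*x) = x*(x + 4)*(x - 3)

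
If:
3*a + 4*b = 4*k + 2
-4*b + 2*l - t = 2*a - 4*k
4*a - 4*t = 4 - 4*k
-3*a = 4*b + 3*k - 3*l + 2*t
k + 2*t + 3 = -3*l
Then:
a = -17/4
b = 241/48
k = 4/3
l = 7/6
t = -47/12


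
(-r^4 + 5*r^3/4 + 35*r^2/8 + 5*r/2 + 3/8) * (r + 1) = -r^5 + r^4/4 + 45*r^3/8 + 55*r^2/8 + 23*r/8 + 3/8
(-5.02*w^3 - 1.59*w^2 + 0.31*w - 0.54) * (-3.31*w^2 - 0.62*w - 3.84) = 16.6162*w^5 + 8.3753*w^4 + 19.2365*w^3 + 7.7008*w^2 - 0.8556*w + 2.0736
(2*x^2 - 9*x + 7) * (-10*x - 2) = -20*x^3 + 86*x^2 - 52*x - 14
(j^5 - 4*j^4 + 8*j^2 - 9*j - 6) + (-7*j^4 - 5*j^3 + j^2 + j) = j^5 - 11*j^4 - 5*j^3 + 9*j^2 - 8*j - 6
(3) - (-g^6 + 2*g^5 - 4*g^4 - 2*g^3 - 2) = g^6 - 2*g^5 + 4*g^4 + 2*g^3 + 5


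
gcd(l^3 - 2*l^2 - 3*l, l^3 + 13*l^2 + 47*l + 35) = l + 1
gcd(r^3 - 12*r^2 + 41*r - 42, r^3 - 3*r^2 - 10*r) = 1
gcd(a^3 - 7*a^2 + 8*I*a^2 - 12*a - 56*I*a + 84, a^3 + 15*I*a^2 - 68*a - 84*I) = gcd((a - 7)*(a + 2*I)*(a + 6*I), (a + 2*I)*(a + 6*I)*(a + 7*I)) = a^2 + 8*I*a - 12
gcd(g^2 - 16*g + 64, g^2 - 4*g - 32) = g - 8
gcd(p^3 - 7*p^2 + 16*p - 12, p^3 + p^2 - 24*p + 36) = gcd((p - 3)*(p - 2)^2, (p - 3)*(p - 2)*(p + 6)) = p^2 - 5*p + 6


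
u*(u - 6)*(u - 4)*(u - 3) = u^4 - 13*u^3 + 54*u^2 - 72*u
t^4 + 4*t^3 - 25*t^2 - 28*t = t*(t - 4)*(t + 1)*(t + 7)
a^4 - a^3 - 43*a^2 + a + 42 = (a - 7)*(a - 1)*(a + 1)*(a + 6)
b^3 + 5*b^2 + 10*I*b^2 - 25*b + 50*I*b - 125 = (b + 5)*(b + 5*I)^2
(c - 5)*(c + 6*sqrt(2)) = c^2 - 5*c + 6*sqrt(2)*c - 30*sqrt(2)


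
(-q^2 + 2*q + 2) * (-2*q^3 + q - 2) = 2*q^5 - 4*q^4 - 5*q^3 + 4*q^2 - 2*q - 4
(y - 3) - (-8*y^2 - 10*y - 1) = 8*y^2 + 11*y - 2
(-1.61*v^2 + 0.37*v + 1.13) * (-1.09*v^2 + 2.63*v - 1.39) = 1.7549*v^4 - 4.6376*v^3 + 1.9793*v^2 + 2.4576*v - 1.5707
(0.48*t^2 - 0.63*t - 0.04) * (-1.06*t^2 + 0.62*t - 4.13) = -0.5088*t^4 + 0.9654*t^3 - 2.3306*t^2 + 2.5771*t + 0.1652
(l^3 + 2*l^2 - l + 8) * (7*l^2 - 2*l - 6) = 7*l^5 + 12*l^4 - 17*l^3 + 46*l^2 - 10*l - 48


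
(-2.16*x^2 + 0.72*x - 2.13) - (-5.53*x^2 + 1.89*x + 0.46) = 3.37*x^2 - 1.17*x - 2.59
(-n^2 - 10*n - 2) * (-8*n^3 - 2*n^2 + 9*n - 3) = 8*n^5 + 82*n^4 + 27*n^3 - 83*n^2 + 12*n + 6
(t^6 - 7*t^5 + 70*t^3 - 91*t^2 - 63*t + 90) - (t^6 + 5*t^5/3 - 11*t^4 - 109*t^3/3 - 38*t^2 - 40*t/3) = -26*t^5/3 + 11*t^4 + 319*t^3/3 - 53*t^2 - 149*t/3 + 90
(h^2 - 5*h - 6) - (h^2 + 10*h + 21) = -15*h - 27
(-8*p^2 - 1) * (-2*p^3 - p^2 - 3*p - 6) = 16*p^5 + 8*p^4 + 26*p^3 + 49*p^2 + 3*p + 6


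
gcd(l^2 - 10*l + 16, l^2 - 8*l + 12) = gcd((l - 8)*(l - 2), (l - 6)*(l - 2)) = l - 2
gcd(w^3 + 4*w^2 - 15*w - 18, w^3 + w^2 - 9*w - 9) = w^2 - 2*w - 3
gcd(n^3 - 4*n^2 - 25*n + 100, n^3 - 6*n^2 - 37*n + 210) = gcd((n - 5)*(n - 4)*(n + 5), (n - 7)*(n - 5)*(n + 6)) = n - 5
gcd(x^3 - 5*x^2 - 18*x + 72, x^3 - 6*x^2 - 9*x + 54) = x^2 - 9*x + 18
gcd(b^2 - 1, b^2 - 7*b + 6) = b - 1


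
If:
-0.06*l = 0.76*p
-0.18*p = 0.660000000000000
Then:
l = 46.44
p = -3.67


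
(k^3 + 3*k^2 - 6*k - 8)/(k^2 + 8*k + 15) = (k^3 + 3*k^2 - 6*k - 8)/(k^2 + 8*k + 15)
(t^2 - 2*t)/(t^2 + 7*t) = (t - 2)/(t + 7)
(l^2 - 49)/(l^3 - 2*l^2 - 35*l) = (l + 7)/(l*(l + 5))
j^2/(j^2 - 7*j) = j/(j - 7)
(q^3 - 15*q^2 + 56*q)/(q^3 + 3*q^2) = (q^2 - 15*q + 56)/(q*(q + 3))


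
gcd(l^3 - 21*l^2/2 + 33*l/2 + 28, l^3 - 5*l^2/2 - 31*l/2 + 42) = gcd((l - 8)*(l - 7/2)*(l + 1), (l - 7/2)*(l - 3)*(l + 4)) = l - 7/2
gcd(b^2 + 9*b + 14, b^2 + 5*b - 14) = b + 7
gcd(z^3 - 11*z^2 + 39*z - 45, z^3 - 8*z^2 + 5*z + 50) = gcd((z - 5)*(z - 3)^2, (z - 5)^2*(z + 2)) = z - 5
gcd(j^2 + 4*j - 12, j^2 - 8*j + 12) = j - 2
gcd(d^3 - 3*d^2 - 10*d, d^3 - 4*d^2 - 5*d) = d^2 - 5*d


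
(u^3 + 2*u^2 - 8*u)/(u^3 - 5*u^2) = (u^2 + 2*u - 8)/(u*(u - 5))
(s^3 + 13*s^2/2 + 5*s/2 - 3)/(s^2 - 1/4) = 2*(s^2 + 7*s + 6)/(2*s + 1)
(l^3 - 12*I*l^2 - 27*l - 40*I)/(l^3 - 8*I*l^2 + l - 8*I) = (l - 5*I)/(l - I)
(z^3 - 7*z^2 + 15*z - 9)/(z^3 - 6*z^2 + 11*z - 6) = (z - 3)/(z - 2)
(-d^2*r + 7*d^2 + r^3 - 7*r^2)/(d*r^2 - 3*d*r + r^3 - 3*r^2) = (-d*r + 7*d + r^2 - 7*r)/(r*(r - 3))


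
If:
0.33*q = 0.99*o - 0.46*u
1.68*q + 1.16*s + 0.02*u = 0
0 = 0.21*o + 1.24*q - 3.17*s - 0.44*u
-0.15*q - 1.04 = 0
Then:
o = -68.37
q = -6.93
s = 12.49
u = -142.18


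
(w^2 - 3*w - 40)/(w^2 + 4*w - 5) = (w - 8)/(w - 1)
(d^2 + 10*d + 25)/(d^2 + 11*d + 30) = (d + 5)/(d + 6)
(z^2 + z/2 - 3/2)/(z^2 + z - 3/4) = 2*(z - 1)/(2*z - 1)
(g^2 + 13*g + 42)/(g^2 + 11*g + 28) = (g + 6)/(g + 4)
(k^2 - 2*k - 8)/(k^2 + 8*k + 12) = (k - 4)/(k + 6)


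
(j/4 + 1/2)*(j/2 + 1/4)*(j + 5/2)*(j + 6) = j^4/8 + 11*j^3/8 + 149*j^2/32 + 23*j/4 + 15/8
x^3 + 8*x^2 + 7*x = x*(x + 1)*(x + 7)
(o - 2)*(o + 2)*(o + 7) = o^3 + 7*o^2 - 4*o - 28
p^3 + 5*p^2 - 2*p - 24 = (p - 2)*(p + 3)*(p + 4)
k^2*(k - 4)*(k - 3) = k^4 - 7*k^3 + 12*k^2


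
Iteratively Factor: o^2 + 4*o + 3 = (o + 3)*(o + 1)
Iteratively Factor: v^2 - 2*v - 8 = (v + 2)*(v - 4)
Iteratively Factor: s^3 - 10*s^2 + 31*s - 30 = (s - 3)*(s^2 - 7*s + 10) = (s - 3)*(s - 2)*(s - 5)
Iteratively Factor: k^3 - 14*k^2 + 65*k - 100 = (k - 4)*(k^2 - 10*k + 25) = (k - 5)*(k - 4)*(k - 5)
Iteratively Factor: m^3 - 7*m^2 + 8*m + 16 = (m - 4)*(m^2 - 3*m - 4) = (m - 4)^2*(m + 1)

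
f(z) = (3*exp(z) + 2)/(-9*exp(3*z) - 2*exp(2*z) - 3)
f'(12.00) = 0.00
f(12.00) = 0.00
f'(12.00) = 0.00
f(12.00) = 0.00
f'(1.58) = 0.03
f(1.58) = -0.02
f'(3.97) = 0.00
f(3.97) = -0.00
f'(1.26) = 0.06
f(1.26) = -0.03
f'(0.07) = 0.54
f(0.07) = -0.32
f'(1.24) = 0.06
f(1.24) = -0.03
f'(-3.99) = -0.02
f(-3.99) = -0.68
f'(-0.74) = 0.35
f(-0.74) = -0.77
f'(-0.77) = 0.32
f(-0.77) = -0.78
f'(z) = (3*exp(z) + 2)*(27*exp(3*z) + 4*exp(2*z))/(-9*exp(3*z) - 2*exp(2*z) - 3)^2 + 3*exp(z)/(-9*exp(3*z) - 2*exp(2*z) - 3)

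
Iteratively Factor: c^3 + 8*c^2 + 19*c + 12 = (c + 3)*(c^2 + 5*c + 4) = (c + 1)*(c + 3)*(c + 4)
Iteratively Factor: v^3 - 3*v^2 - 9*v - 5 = (v + 1)*(v^2 - 4*v - 5) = (v + 1)^2*(v - 5)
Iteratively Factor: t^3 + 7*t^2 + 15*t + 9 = (t + 1)*(t^2 + 6*t + 9) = (t + 1)*(t + 3)*(t + 3)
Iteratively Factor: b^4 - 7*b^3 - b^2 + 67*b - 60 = (b - 1)*(b^3 - 6*b^2 - 7*b + 60) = (b - 4)*(b - 1)*(b^2 - 2*b - 15) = (b - 4)*(b - 1)*(b + 3)*(b - 5)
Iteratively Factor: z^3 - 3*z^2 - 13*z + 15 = (z - 1)*(z^2 - 2*z - 15) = (z - 5)*(z - 1)*(z + 3)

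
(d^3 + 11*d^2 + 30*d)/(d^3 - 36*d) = (d + 5)/(d - 6)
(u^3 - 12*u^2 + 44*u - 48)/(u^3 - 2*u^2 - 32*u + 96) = (u^2 - 8*u + 12)/(u^2 + 2*u - 24)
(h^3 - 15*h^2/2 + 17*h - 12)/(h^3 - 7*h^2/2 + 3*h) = (h - 4)/h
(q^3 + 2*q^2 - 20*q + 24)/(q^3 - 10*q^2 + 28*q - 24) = (q + 6)/(q - 6)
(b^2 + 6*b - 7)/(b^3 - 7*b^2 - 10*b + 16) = (b + 7)/(b^2 - 6*b - 16)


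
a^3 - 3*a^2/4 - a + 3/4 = (a - 1)*(a - 3/4)*(a + 1)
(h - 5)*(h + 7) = h^2 + 2*h - 35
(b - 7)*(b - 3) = b^2 - 10*b + 21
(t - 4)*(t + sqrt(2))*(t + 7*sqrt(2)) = t^3 - 4*t^2 + 8*sqrt(2)*t^2 - 32*sqrt(2)*t + 14*t - 56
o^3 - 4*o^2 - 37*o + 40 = (o - 8)*(o - 1)*(o + 5)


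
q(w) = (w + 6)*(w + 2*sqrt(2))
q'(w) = 2*w + 2*sqrt(2) + 6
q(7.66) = 143.27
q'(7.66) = 24.15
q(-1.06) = 8.74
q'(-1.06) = 6.71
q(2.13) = 40.31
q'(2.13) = 13.09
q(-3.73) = -2.05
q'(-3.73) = 1.37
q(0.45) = 21.15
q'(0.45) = 9.73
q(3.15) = 54.70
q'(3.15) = 15.13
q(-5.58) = -1.16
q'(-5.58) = -2.33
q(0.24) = 19.15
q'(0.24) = 9.31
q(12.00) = 266.91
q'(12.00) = 32.83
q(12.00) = 266.91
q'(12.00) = 32.83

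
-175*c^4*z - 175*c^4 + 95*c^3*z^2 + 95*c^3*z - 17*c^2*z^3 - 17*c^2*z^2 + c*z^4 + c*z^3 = (-7*c + z)*(-5*c + z)^2*(c*z + c)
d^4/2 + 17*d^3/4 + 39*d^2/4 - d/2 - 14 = (d/2 + 1)*(d - 1)*(d + 7/2)*(d + 4)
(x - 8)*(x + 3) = x^2 - 5*x - 24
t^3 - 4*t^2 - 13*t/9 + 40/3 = (t - 3)*(t - 8/3)*(t + 5/3)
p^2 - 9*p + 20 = (p - 5)*(p - 4)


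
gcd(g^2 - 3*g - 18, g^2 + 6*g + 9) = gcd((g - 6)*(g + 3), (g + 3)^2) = g + 3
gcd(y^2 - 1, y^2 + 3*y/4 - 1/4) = y + 1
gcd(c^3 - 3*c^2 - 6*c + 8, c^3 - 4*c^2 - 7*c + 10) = c^2 + c - 2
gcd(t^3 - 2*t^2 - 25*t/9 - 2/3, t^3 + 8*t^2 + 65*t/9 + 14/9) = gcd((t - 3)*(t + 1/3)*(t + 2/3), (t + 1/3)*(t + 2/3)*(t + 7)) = t^2 + t + 2/9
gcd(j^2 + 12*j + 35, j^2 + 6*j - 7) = j + 7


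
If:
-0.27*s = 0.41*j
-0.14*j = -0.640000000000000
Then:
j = 4.57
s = -6.94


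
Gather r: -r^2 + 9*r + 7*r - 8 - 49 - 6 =-r^2 + 16*r - 63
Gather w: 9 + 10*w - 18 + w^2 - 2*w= w^2 + 8*w - 9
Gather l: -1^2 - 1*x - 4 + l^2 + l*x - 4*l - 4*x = l^2 + l*(x - 4) - 5*x - 5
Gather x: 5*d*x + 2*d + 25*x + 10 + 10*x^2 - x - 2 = 2*d + 10*x^2 + x*(5*d + 24) + 8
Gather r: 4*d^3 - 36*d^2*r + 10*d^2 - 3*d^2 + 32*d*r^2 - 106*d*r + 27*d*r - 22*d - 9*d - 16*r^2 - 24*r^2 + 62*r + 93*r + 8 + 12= 4*d^3 + 7*d^2 - 31*d + r^2*(32*d - 40) + r*(-36*d^2 - 79*d + 155) + 20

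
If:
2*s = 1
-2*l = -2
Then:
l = 1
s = 1/2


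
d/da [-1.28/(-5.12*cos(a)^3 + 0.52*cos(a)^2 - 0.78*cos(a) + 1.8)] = (19.6608*cos(a)^2 - 1.3312*cos(a) + 0.9984)*sin(a)/(5.12*cos(a)^3 - 0.52*cos(a)^2 + 0.78*cos(a) - 1.8)^2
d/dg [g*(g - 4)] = 2*g - 4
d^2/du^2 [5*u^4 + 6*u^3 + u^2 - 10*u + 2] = 60*u^2 + 36*u + 2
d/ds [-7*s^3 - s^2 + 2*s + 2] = -21*s^2 - 2*s + 2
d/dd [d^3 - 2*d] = 3*d^2 - 2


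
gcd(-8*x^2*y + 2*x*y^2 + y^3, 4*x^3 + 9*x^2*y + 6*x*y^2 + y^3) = 4*x + y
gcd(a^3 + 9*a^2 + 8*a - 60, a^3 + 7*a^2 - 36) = a^2 + 4*a - 12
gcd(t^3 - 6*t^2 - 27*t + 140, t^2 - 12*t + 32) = t - 4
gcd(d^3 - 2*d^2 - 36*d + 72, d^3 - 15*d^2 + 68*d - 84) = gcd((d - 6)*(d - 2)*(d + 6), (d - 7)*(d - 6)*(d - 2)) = d^2 - 8*d + 12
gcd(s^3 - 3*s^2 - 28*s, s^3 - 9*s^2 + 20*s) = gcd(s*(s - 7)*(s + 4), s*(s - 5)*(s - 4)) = s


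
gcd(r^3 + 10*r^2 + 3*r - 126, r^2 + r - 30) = r + 6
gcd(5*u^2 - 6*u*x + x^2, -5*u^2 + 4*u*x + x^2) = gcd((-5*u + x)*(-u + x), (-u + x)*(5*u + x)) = -u + x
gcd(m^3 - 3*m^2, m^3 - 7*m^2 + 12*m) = m^2 - 3*m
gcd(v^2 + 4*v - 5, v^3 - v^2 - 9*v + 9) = v - 1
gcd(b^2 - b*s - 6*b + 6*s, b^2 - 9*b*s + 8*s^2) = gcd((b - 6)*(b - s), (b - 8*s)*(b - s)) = -b + s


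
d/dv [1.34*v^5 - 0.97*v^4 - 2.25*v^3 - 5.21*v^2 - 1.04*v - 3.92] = 6.7*v^4 - 3.88*v^3 - 6.75*v^2 - 10.42*v - 1.04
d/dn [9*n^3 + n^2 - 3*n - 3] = 27*n^2 + 2*n - 3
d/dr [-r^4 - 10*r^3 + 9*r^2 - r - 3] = -4*r^3 - 30*r^2 + 18*r - 1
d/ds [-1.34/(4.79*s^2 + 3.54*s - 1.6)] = (12.8372*s + 4.7436)/(4.79*s^2 + 3.54*s - 1.6)^2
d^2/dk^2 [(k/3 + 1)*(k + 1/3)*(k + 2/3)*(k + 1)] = 4*k^2 + 10*k + 130/27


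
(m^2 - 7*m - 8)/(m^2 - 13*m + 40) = (m + 1)/(m - 5)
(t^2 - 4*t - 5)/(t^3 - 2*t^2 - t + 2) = (t - 5)/(t^2 - 3*t + 2)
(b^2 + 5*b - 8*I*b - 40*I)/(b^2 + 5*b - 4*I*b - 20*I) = (b - 8*I)/(b - 4*I)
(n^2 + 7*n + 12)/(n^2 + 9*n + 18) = (n + 4)/(n + 6)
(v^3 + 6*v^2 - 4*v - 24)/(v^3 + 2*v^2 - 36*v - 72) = (v - 2)/(v - 6)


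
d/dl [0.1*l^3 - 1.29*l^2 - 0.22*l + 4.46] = 0.3*l^2 - 2.58*l - 0.22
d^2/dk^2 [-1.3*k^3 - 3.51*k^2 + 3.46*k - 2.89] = -7.8*k - 7.02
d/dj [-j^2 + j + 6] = 1 - 2*j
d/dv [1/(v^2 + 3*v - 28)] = (-2*v - 3)/(v^2 + 3*v - 28)^2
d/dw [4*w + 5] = 4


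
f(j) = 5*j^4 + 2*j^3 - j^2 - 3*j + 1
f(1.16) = 8.35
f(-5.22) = 3417.31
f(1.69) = 43.51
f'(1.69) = 107.29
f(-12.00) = 100117.00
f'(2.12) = 210.29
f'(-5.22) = -2673.80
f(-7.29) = 13316.36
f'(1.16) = 33.97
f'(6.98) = 7076.73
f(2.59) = 246.26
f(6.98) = 12479.86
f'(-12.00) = -33675.00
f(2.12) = 110.20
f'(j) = 20*j^3 + 6*j^2 - 2*j - 3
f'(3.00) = 585.00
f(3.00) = 442.00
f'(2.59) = 379.55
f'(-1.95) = -124.58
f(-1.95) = 60.51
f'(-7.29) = -7417.97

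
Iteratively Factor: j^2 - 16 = (j - 4)*(j + 4)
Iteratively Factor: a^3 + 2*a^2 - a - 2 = (a + 2)*(a^2 - 1) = (a - 1)*(a + 2)*(a + 1)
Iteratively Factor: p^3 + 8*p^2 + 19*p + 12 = (p + 1)*(p^2 + 7*p + 12) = (p + 1)*(p + 4)*(p + 3)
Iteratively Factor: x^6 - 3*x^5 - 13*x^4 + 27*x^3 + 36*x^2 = (x - 4)*(x^5 + x^4 - 9*x^3 - 9*x^2) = (x - 4)*(x + 3)*(x^4 - 2*x^3 - 3*x^2) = x*(x - 4)*(x + 3)*(x^3 - 2*x^2 - 3*x) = x*(x - 4)*(x - 3)*(x + 3)*(x^2 + x) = x*(x - 4)*(x - 3)*(x + 1)*(x + 3)*(x)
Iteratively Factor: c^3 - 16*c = (c + 4)*(c^2 - 4*c) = c*(c + 4)*(c - 4)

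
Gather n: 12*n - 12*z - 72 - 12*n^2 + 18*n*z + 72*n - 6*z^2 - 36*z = -12*n^2 + n*(18*z + 84) - 6*z^2 - 48*z - 72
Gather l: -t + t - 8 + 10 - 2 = 0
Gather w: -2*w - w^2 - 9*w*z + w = -w^2 + w*(-9*z - 1)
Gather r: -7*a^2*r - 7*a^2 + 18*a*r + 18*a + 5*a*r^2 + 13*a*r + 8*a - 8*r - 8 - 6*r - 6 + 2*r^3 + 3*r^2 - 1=-7*a^2 + 26*a + 2*r^3 + r^2*(5*a + 3) + r*(-7*a^2 + 31*a - 14) - 15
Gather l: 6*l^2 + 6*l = 6*l^2 + 6*l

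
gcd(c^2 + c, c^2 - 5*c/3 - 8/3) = c + 1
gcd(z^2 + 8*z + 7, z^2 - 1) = z + 1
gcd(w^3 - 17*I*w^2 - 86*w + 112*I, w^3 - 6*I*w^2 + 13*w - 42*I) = w^2 - 9*I*w - 14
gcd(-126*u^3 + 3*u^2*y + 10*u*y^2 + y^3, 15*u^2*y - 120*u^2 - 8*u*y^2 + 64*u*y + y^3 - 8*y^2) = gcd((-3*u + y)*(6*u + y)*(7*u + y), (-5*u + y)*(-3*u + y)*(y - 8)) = -3*u + y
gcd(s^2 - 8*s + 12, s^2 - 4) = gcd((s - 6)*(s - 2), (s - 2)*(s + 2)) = s - 2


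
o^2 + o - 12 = (o - 3)*(o + 4)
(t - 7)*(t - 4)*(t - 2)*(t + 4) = t^4 - 9*t^3 - 2*t^2 + 144*t - 224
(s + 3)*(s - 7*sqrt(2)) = s^2 - 7*sqrt(2)*s + 3*s - 21*sqrt(2)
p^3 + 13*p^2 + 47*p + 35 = (p + 1)*(p + 5)*(p + 7)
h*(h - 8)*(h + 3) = h^3 - 5*h^2 - 24*h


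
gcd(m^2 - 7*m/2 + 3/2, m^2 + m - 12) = m - 3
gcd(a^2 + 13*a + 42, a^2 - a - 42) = a + 6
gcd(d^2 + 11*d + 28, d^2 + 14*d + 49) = d + 7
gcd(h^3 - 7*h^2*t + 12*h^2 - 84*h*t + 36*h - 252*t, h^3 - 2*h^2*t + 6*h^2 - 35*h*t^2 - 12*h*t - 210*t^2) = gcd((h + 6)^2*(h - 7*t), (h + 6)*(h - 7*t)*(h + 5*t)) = -h^2 + 7*h*t - 6*h + 42*t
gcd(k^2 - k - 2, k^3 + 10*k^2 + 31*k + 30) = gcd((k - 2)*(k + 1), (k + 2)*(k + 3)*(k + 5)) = 1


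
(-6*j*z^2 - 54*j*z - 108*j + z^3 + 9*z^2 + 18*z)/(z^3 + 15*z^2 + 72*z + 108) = (-6*j + z)/(z + 6)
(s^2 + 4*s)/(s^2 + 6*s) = (s + 4)/(s + 6)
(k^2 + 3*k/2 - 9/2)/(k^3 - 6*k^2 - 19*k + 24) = (k - 3/2)/(k^2 - 9*k + 8)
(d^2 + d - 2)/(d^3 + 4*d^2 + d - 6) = 1/(d + 3)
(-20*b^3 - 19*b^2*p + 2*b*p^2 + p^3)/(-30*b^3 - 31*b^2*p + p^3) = (-4*b + p)/(-6*b + p)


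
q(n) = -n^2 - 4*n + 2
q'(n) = -2*n - 4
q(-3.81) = 2.72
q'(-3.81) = 3.62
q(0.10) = 1.59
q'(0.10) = -4.20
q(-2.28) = 5.92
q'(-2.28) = 0.56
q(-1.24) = 5.42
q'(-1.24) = -1.52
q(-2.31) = 5.90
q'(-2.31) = 0.62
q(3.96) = -29.52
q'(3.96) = -11.92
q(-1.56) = 5.81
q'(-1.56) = -0.88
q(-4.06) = 1.76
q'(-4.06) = 4.12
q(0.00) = 2.00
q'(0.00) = -4.00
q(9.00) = -115.00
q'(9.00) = -22.00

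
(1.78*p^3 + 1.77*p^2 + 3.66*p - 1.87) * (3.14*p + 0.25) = 5.5892*p^4 + 6.0028*p^3 + 11.9349*p^2 - 4.9568*p - 0.4675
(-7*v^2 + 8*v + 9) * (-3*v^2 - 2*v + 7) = 21*v^4 - 10*v^3 - 92*v^2 + 38*v + 63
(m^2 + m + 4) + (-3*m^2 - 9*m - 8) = -2*m^2 - 8*m - 4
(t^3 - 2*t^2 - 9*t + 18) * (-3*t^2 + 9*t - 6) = -3*t^5 + 15*t^4 + 3*t^3 - 123*t^2 + 216*t - 108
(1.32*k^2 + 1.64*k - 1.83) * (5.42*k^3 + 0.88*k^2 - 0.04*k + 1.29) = 7.1544*k^5 + 10.0504*k^4 - 8.5282*k^3 + 0.0268*k^2 + 2.1888*k - 2.3607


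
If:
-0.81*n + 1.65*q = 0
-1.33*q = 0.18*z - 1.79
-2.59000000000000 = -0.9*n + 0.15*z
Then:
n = 2.83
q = 1.39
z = -0.31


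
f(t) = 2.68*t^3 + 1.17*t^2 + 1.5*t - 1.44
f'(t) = 8.04*t^2 + 2.34*t + 1.5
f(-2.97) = -65.79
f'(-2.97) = 65.47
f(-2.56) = -42.58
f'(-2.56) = 48.20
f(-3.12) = -76.13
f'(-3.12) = 72.46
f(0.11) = -1.26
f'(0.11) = 1.85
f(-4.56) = -238.07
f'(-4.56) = 158.01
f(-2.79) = -54.72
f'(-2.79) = 57.56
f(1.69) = 17.37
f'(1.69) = 28.42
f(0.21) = -1.05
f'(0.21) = 2.35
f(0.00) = -1.44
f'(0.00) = 1.50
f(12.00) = 4816.08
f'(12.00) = 1187.34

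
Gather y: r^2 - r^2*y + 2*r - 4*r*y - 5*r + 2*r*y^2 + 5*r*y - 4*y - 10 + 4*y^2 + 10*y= r^2 - 3*r + y^2*(2*r + 4) + y*(-r^2 + r + 6) - 10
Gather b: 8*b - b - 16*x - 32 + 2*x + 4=7*b - 14*x - 28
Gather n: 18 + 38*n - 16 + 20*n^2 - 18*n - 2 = 20*n^2 + 20*n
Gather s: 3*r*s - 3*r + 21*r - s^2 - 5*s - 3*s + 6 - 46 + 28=18*r - s^2 + s*(3*r - 8) - 12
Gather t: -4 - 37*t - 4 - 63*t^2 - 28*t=-63*t^2 - 65*t - 8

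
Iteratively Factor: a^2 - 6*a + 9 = (a - 3)*(a - 3)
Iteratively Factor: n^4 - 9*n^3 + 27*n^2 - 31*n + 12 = (n - 1)*(n^3 - 8*n^2 + 19*n - 12) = (n - 4)*(n - 1)*(n^2 - 4*n + 3) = (n - 4)*(n - 3)*(n - 1)*(n - 1)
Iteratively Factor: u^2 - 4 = (u + 2)*(u - 2)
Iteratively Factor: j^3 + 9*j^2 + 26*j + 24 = (j + 3)*(j^2 + 6*j + 8) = (j + 3)*(j + 4)*(j + 2)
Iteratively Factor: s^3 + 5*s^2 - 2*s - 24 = (s + 3)*(s^2 + 2*s - 8) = (s + 3)*(s + 4)*(s - 2)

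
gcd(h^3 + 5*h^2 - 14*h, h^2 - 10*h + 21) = 1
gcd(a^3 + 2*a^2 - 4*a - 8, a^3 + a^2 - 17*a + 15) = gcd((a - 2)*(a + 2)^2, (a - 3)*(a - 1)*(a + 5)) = 1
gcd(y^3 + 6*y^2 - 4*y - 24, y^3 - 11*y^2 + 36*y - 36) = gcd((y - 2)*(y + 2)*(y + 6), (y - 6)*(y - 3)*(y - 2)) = y - 2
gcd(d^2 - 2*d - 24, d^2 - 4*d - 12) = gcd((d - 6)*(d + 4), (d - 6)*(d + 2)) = d - 6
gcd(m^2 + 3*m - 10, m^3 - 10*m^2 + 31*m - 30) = m - 2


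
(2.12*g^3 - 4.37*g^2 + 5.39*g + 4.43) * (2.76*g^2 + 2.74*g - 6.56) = 5.8512*g^5 - 6.2524*g^4 - 11.0046*g^3 + 55.6626*g^2 - 23.2202*g - 29.0608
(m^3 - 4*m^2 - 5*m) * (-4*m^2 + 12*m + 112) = -4*m^5 + 28*m^4 + 84*m^3 - 508*m^2 - 560*m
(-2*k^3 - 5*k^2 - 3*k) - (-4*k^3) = 2*k^3 - 5*k^2 - 3*k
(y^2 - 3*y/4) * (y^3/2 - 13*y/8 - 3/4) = y^5/2 - 3*y^4/8 - 13*y^3/8 + 15*y^2/32 + 9*y/16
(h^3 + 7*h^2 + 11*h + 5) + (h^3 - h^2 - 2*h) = 2*h^3 + 6*h^2 + 9*h + 5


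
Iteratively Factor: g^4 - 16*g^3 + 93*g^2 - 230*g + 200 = (g - 4)*(g^3 - 12*g^2 + 45*g - 50) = (g - 5)*(g - 4)*(g^2 - 7*g + 10) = (g - 5)^2*(g - 4)*(g - 2)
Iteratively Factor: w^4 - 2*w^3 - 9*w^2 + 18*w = (w)*(w^3 - 2*w^2 - 9*w + 18) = w*(w - 3)*(w^2 + w - 6) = w*(w - 3)*(w + 3)*(w - 2)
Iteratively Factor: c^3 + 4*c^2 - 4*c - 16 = (c - 2)*(c^2 + 6*c + 8) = (c - 2)*(c + 4)*(c + 2)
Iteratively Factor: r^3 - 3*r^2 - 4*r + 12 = (r + 2)*(r^2 - 5*r + 6) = (r - 2)*(r + 2)*(r - 3)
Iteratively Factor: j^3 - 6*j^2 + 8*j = (j)*(j^2 - 6*j + 8) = j*(j - 2)*(j - 4)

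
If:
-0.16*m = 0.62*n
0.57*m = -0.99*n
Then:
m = 0.00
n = 0.00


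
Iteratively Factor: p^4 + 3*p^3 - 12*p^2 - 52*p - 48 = (p + 2)*(p^3 + p^2 - 14*p - 24) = (p + 2)*(p + 3)*(p^2 - 2*p - 8) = (p + 2)^2*(p + 3)*(p - 4)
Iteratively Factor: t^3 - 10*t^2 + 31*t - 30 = (t - 3)*(t^2 - 7*t + 10) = (t - 3)*(t - 2)*(t - 5)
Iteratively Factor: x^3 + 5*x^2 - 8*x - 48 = (x + 4)*(x^2 + x - 12) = (x - 3)*(x + 4)*(x + 4)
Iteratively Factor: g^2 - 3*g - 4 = (g - 4)*(g + 1)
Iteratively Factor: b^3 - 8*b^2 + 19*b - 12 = (b - 4)*(b^2 - 4*b + 3) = (b - 4)*(b - 1)*(b - 3)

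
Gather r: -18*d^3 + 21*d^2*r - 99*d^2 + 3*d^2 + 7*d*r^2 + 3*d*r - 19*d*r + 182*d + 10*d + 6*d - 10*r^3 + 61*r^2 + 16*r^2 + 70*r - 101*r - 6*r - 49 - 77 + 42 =-18*d^3 - 96*d^2 + 198*d - 10*r^3 + r^2*(7*d + 77) + r*(21*d^2 - 16*d - 37) - 84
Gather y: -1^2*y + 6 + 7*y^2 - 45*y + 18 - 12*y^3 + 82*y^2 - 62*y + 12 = -12*y^3 + 89*y^2 - 108*y + 36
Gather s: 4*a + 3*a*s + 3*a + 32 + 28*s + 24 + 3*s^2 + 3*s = 7*a + 3*s^2 + s*(3*a + 31) + 56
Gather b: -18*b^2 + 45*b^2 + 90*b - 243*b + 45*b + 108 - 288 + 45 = 27*b^2 - 108*b - 135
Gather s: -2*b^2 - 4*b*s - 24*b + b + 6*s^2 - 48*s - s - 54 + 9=-2*b^2 - 23*b + 6*s^2 + s*(-4*b - 49) - 45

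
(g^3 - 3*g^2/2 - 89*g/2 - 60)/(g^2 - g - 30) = (g^2 - 13*g/2 - 12)/(g - 6)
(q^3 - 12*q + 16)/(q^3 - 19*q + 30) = (q^3 - 12*q + 16)/(q^3 - 19*q + 30)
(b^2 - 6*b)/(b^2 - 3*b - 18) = b/(b + 3)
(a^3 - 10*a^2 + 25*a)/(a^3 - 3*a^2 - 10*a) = (a - 5)/(a + 2)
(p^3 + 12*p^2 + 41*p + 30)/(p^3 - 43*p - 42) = (p + 5)/(p - 7)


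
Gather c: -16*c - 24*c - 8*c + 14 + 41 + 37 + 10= 102 - 48*c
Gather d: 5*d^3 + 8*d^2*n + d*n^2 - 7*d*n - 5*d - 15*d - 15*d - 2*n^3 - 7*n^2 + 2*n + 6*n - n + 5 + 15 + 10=5*d^3 + 8*d^2*n + d*(n^2 - 7*n - 35) - 2*n^3 - 7*n^2 + 7*n + 30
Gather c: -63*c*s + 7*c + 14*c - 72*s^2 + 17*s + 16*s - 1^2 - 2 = c*(21 - 63*s) - 72*s^2 + 33*s - 3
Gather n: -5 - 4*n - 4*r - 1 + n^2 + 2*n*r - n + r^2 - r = n^2 + n*(2*r - 5) + r^2 - 5*r - 6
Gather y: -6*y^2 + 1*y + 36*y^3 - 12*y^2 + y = 36*y^3 - 18*y^2 + 2*y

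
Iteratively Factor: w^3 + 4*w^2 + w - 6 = (w + 2)*(w^2 + 2*w - 3) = (w - 1)*(w + 2)*(w + 3)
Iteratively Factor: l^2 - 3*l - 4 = (l - 4)*(l + 1)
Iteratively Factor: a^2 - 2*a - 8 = (a + 2)*(a - 4)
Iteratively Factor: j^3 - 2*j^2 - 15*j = (j)*(j^2 - 2*j - 15) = j*(j + 3)*(j - 5)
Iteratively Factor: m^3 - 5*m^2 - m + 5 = (m - 5)*(m^2 - 1) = (m - 5)*(m + 1)*(m - 1)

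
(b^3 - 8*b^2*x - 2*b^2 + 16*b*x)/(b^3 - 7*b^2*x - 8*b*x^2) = (b - 2)/(b + x)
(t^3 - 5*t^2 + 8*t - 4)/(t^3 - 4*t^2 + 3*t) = (t^2 - 4*t + 4)/(t*(t - 3))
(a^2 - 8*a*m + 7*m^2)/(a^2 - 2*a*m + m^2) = (a - 7*m)/(a - m)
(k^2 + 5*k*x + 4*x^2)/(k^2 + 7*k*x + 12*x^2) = (k + x)/(k + 3*x)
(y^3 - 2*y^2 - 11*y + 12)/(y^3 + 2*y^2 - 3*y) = (y - 4)/y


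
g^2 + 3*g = g*(g + 3)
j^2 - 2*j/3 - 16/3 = (j - 8/3)*(j + 2)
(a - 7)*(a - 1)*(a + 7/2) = a^3 - 9*a^2/2 - 21*a + 49/2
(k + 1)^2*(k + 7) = k^3 + 9*k^2 + 15*k + 7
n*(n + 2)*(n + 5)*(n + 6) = n^4 + 13*n^3 + 52*n^2 + 60*n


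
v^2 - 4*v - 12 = (v - 6)*(v + 2)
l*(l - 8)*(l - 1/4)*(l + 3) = l^4 - 21*l^3/4 - 91*l^2/4 + 6*l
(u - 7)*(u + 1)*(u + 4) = u^3 - 2*u^2 - 31*u - 28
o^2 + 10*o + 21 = (o + 3)*(o + 7)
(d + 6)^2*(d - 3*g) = d^3 - 3*d^2*g + 12*d^2 - 36*d*g + 36*d - 108*g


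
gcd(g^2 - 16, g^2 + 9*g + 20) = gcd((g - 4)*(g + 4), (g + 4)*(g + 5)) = g + 4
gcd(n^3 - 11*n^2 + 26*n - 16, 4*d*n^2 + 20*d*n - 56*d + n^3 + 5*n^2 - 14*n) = n - 2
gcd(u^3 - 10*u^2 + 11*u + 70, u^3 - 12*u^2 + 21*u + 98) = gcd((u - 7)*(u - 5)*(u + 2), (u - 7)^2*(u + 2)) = u^2 - 5*u - 14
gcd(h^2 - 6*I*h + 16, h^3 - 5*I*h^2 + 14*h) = h + 2*I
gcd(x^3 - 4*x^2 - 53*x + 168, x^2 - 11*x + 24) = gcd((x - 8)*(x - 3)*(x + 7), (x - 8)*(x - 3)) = x^2 - 11*x + 24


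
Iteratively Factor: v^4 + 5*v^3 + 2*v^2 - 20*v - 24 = (v + 2)*(v^3 + 3*v^2 - 4*v - 12) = (v + 2)^2*(v^2 + v - 6) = (v + 2)^2*(v + 3)*(v - 2)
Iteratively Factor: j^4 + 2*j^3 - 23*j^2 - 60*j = (j - 5)*(j^3 + 7*j^2 + 12*j) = (j - 5)*(j + 4)*(j^2 + 3*j) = j*(j - 5)*(j + 4)*(j + 3)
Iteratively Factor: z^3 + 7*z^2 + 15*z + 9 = (z + 3)*(z^2 + 4*z + 3) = (z + 3)^2*(z + 1)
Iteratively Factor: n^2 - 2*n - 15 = (n + 3)*(n - 5)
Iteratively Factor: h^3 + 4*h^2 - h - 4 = (h + 1)*(h^2 + 3*h - 4) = (h - 1)*(h + 1)*(h + 4)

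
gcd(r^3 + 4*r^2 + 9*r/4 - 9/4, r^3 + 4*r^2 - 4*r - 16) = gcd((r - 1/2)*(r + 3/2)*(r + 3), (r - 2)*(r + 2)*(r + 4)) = 1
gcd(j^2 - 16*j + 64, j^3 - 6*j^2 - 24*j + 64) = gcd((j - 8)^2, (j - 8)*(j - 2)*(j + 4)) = j - 8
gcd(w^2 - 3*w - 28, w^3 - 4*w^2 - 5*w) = 1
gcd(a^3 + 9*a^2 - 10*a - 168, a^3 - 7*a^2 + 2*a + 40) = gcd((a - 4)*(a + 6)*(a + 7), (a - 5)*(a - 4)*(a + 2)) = a - 4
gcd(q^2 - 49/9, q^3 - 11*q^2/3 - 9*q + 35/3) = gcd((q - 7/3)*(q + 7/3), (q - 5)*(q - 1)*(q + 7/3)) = q + 7/3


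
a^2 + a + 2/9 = (a + 1/3)*(a + 2/3)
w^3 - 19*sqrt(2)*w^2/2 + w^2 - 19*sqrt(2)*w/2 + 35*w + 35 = (w + 1)*(w - 7*sqrt(2))*(w - 5*sqrt(2)/2)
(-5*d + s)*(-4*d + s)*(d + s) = 20*d^3 + 11*d^2*s - 8*d*s^2 + s^3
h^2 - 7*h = h*(h - 7)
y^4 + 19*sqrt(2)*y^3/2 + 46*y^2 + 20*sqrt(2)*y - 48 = (y - sqrt(2)/2)*(y + 2*sqrt(2))^2*(y + 6*sqrt(2))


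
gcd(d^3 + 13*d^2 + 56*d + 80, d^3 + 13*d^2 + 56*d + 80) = d^3 + 13*d^2 + 56*d + 80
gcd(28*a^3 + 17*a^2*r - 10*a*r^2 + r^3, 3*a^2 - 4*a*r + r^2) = 1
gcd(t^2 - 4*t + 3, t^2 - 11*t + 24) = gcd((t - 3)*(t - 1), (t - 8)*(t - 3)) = t - 3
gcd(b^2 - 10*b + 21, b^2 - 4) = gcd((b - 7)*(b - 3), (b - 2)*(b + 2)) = 1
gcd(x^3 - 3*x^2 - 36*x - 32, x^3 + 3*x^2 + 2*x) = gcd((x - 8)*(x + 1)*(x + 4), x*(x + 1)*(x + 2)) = x + 1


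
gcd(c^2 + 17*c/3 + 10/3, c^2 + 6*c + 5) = c + 5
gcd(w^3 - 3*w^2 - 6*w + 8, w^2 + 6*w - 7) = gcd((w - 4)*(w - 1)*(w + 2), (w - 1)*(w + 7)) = w - 1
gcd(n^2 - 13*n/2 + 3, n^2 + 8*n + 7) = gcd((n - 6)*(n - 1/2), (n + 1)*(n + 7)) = 1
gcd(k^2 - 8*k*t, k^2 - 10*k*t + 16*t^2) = -k + 8*t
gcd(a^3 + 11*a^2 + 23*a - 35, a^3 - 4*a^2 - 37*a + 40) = a^2 + 4*a - 5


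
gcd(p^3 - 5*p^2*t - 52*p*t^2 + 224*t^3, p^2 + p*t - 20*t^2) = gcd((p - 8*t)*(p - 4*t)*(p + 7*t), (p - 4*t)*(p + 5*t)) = p - 4*t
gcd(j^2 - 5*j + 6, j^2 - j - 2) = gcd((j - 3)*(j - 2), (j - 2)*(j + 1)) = j - 2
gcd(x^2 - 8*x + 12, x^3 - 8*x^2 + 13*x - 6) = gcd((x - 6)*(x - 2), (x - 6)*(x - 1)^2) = x - 6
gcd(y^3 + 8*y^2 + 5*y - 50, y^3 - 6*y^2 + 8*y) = y - 2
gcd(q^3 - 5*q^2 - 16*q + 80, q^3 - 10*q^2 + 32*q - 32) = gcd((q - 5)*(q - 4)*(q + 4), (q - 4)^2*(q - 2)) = q - 4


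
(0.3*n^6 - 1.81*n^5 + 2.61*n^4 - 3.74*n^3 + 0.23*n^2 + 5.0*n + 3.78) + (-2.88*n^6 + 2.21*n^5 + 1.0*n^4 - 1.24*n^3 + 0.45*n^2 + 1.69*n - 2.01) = -2.58*n^6 + 0.4*n^5 + 3.61*n^4 - 4.98*n^3 + 0.68*n^2 + 6.69*n + 1.77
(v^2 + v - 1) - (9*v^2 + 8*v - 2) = -8*v^2 - 7*v + 1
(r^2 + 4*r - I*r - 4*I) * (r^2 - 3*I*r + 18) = r^4 + 4*r^3 - 4*I*r^3 + 15*r^2 - 16*I*r^2 + 60*r - 18*I*r - 72*I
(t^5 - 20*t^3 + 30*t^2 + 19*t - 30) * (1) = t^5 - 20*t^3 + 30*t^2 + 19*t - 30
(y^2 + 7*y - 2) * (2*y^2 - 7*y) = 2*y^4 + 7*y^3 - 53*y^2 + 14*y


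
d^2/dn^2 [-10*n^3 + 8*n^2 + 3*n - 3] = 16 - 60*n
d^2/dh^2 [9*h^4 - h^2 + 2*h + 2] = 108*h^2 - 2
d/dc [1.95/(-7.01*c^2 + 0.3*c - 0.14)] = (27.339*c - 0.585)/(7.01*c^2 - 0.3*c + 0.14)^2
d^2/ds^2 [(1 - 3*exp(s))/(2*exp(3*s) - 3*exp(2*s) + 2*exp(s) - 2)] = (-48*exp(6*s) + 90*exp(5*s) - 45*exp(4*s) - 130*exp(3*s) + 126*exp(2*s) - 32*exp(s) - 8)*exp(s)/(8*exp(9*s) - 36*exp(8*s) + 78*exp(7*s) - 123*exp(6*s) + 150*exp(5*s) - 138*exp(4*s) + 104*exp(3*s) - 60*exp(2*s) + 24*exp(s) - 8)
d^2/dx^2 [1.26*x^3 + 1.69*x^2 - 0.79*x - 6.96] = 7.56*x + 3.38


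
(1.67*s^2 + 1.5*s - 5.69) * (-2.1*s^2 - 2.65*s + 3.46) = -3.507*s^4 - 7.5755*s^3 + 13.7522*s^2 + 20.2685*s - 19.6874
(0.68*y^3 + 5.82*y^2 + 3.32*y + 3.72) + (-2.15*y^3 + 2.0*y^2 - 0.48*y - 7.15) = -1.47*y^3 + 7.82*y^2 + 2.84*y - 3.43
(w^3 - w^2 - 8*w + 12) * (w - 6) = w^4 - 7*w^3 - 2*w^2 + 60*w - 72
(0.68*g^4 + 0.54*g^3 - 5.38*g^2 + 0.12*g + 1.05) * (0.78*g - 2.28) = 0.5304*g^5 - 1.1292*g^4 - 5.4276*g^3 + 12.36*g^2 + 0.5454*g - 2.394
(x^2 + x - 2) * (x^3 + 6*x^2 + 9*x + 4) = x^5 + 7*x^4 + 13*x^3 + x^2 - 14*x - 8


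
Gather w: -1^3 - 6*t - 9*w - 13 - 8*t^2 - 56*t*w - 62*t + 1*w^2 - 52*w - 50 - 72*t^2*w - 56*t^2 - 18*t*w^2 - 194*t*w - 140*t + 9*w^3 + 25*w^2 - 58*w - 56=-64*t^2 - 208*t + 9*w^3 + w^2*(26 - 18*t) + w*(-72*t^2 - 250*t - 119) - 120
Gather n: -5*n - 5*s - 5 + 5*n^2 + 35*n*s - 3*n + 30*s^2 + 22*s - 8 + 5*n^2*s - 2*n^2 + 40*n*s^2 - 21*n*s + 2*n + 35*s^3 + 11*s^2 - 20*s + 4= n^2*(5*s + 3) + n*(40*s^2 + 14*s - 6) + 35*s^3 + 41*s^2 - 3*s - 9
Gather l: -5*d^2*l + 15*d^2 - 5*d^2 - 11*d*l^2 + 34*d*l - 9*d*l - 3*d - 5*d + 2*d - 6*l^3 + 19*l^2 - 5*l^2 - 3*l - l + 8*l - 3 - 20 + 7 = 10*d^2 - 6*d - 6*l^3 + l^2*(14 - 11*d) + l*(-5*d^2 + 25*d + 4) - 16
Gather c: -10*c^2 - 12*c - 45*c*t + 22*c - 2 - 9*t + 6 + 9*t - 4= -10*c^2 + c*(10 - 45*t)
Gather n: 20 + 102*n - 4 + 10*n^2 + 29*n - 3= 10*n^2 + 131*n + 13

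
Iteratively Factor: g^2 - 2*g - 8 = (g + 2)*(g - 4)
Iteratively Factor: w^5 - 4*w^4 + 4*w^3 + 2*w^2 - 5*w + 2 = (w - 2)*(w^4 - 2*w^3 + 2*w - 1) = (w - 2)*(w - 1)*(w^3 - w^2 - w + 1) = (w - 2)*(w - 1)*(w + 1)*(w^2 - 2*w + 1) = (w - 2)*(w - 1)^2*(w + 1)*(w - 1)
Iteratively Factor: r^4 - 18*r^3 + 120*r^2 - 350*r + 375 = (r - 5)*(r^3 - 13*r^2 + 55*r - 75) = (r - 5)^2*(r^2 - 8*r + 15) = (r - 5)^3*(r - 3)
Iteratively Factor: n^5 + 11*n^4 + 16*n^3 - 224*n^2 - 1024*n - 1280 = (n + 4)*(n^4 + 7*n^3 - 12*n^2 - 176*n - 320) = (n - 5)*(n + 4)*(n^3 + 12*n^2 + 48*n + 64) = (n - 5)*(n + 4)^2*(n^2 + 8*n + 16) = (n - 5)*(n + 4)^3*(n + 4)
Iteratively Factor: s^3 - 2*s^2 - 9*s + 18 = (s - 2)*(s^2 - 9) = (s - 3)*(s - 2)*(s + 3)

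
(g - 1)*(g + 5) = g^2 + 4*g - 5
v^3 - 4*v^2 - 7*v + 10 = (v - 5)*(v - 1)*(v + 2)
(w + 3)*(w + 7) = w^2 + 10*w + 21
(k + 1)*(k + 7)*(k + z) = k^3 + k^2*z + 8*k^2 + 8*k*z + 7*k + 7*z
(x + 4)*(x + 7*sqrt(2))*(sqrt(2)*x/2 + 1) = sqrt(2)*x^3/2 + 2*sqrt(2)*x^2 + 8*x^2 + 7*sqrt(2)*x + 32*x + 28*sqrt(2)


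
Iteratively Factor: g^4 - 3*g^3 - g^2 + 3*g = (g - 1)*(g^3 - 2*g^2 - 3*g) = g*(g - 1)*(g^2 - 2*g - 3) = g*(g - 1)*(g + 1)*(g - 3)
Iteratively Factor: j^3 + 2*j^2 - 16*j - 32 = (j - 4)*(j^2 + 6*j + 8) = (j - 4)*(j + 4)*(j + 2)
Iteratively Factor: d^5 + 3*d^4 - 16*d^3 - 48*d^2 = (d)*(d^4 + 3*d^3 - 16*d^2 - 48*d) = d^2*(d^3 + 3*d^2 - 16*d - 48) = d^2*(d + 4)*(d^2 - d - 12) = d^2*(d - 4)*(d + 4)*(d + 3)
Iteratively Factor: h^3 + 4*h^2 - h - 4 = (h - 1)*(h^2 + 5*h + 4) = (h - 1)*(h + 1)*(h + 4)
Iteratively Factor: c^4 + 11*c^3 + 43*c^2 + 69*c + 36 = (c + 3)*(c^3 + 8*c^2 + 19*c + 12) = (c + 3)^2*(c^2 + 5*c + 4) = (c + 1)*(c + 3)^2*(c + 4)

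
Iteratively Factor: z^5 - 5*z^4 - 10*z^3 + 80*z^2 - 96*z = (z + 4)*(z^4 - 9*z^3 + 26*z^2 - 24*z) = z*(z + 4)*(z^3 - 9*z^2 + 26*z - 24) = z*(z - 3)*(z + 4)*(z^2 - 6*z + 8) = z*(z - 3)*(z - 2)*(z + 4)*(z - 4)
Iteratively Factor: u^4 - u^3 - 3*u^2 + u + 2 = (u + 1)*(u^3 - 2*u^2 - u + 2) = (u - 1)*(u + 1)*(u^2 - u - 2) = (u - 1)*(u + 1)^2*(u - 2)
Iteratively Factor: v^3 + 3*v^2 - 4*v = (v - 1)*(v^2 + 4*v) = (v - 1)*(v + 4)*(v)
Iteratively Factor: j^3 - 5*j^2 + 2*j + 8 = (j - 4)*(j^2 - j - 2) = (j - 4)*(j - 2)*(j + 1)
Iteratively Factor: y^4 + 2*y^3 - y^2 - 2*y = (y + 2)*(y^3 - y) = y*(y + 2)*(y^2 - 1) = y*(y - 1)*(y + 2)*(y + 1)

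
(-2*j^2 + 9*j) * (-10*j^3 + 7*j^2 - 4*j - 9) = 20*j^5 - 104*j^4 + 71*j^3 - 18*j^2 - 81*j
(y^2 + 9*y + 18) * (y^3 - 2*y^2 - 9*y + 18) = y^5 + 7*y^4 - 9*y^3 - 99*y^2 + 324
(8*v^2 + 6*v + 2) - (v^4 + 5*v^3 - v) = -v^4 - 5*v^3 + 8*v^2 + 7*v + 2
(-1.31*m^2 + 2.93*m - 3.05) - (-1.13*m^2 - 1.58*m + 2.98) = -0.18*m^2 + 4.51*m - 6.03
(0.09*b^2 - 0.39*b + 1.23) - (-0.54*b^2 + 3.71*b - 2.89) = 0.63*b^2 - 4.1*b + 4.12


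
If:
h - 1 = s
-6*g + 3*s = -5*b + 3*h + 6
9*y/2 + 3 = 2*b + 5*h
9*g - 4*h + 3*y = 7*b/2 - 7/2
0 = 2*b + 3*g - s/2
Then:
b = -10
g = -59/6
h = -98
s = -99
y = -114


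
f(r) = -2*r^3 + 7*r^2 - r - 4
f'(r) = -6*r^2 + 14*r - 1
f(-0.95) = 4.98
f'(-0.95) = -19.72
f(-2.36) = 63.64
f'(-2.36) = -67.46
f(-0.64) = 0.03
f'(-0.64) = -12.42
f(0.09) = -4.03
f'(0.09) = 0.21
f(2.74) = 4.67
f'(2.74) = -7.69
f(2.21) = 6.39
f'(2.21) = 0.64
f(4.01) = -24.41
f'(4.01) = -41.34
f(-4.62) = 347.25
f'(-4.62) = -193.75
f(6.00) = -190.00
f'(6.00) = -133.00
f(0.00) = -4.00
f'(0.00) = -1.00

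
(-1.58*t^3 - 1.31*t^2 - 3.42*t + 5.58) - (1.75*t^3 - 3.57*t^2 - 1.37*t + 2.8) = -3.33*t^3 + 2.26*t^2 - 2.05*t + 2.78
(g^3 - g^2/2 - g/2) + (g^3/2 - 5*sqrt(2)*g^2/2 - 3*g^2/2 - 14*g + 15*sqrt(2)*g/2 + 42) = 3*g^3/2 - 5*sqrt(2)*g^2/2 - 2*g^2 - 29*g/2 + 15*sqrt(2)*g/2 + 42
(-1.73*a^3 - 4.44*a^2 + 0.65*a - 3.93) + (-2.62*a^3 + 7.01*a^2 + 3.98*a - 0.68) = -4.35*a^3 + 2.57*a^2 + 4.63*a - 4.61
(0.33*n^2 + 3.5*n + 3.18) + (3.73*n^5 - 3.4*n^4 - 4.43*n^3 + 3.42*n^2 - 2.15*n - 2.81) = 3.73*n^5 - 3.4*n^4 - 4.43*n^3 + 3.75*n^2 + 1.35*n + 0.37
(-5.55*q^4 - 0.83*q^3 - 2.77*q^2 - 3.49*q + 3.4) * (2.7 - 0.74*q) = 4.107*q^5 - 14.3708*q^4 - 0.1912*q^3 - 4.8964*q^2 - 11.939*q + 9.18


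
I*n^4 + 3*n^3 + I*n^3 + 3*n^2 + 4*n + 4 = (n - 2*I)^2*(n + I)*(I*n + I)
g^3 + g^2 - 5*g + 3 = (g - 1)^2*(g + 3)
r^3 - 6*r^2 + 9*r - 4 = (r - 4)*(r - 1)^2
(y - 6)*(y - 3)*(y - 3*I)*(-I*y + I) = -I*y^4 - 3*y^3 + 10*I*y^3 + 30*y^2 - 27*I*y^2 - 81*y + 18*I*y + 54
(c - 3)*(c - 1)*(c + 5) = c^3 + c^2 - 17*c + 15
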